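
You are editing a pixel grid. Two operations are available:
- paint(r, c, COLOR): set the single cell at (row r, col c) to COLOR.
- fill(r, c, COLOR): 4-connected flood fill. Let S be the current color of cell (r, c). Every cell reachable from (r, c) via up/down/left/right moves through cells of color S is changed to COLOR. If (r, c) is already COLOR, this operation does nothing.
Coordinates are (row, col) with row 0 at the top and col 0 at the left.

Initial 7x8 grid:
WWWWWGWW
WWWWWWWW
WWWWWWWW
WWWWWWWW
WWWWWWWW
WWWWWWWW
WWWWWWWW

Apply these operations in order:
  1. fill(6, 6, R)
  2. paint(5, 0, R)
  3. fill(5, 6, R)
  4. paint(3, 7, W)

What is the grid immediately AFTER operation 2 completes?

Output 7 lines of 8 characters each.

After op 1 fill(6,6,R) [55 cells changed]:
RRRRRGRR
RRRRRRRR
RRRRRRRR
RRRRRRRR
RRRRRRRR
RRRRRRRR
RRRRRRRR
After op 2 paint(5,0,R):
RRRRRGRR
RRRRRRRR
RRRRRRRR
RRRRRRRR
RRRRRRRR
RRRRRRRR
RRRRRRRR

Answer: RRRRRGRR
RRRRRRRR
RRRRRRRR
RRRRRRRR
RRRRRRRR
RRRRRRRR
RRRRRRRR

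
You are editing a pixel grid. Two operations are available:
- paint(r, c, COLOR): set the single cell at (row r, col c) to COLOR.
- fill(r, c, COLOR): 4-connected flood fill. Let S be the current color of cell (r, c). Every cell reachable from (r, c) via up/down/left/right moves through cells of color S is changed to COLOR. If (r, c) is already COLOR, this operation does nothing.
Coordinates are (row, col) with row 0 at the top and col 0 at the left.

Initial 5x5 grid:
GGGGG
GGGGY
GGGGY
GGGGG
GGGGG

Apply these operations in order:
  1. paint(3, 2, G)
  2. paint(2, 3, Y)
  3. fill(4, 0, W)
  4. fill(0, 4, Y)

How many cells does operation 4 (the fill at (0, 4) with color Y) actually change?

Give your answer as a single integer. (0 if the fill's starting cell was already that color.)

After op 1 paint(3,2,G):
GGGGG
GGGGY
GGGGY
GGGGG
GGGGG
After op 2 paint(2,3,Y):
GGGGG
GGGGY
GGGYY
GGGGG
GGGGG
After op 3 fill(4,0,W) [22 cells changed]:
WWWWW
WWWWY
WWWYY
WWWWW
WWWWW
After op 4 fill(0,4,Y) [22 cells changed]:
YYYYY
YYYYY
YYYYY
YYYYY
YYYYY

Answer: 22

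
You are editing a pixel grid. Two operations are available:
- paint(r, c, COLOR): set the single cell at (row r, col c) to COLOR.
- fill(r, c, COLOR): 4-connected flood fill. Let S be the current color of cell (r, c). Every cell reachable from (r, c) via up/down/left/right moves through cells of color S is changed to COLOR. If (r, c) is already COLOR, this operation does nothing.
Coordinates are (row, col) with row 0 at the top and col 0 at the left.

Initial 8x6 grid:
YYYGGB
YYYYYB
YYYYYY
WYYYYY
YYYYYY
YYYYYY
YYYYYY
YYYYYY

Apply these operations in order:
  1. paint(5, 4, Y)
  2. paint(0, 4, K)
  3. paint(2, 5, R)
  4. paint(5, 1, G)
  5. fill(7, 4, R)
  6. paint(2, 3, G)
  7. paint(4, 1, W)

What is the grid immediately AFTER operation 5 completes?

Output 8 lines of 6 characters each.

Answer: RRRGKB
RRRRRB
RRRRRR
WRRRRR
RRRRRR
RGRRRR
RRRRRR
RRRRRR

Derivation:
After op 1 paint(5,4,Y):
YYYGGB
YYYYYB
YYYYYY
WYYYYY
YYYYYY
YYYYYY
YYYYYY
YYYYYY
After op 2 paint(0,4,K):
YYYGKB
YYYYYB
YYYYYY
WYYYYY
YYYYYY
YYYYYY
YYYYYY
YYYYYY
After op 3 paint(2,5,R):
YYYGKB
YYYYYB
YYYYYR
WYYYYY
YYYYYY
YYYYYY
YYYYYY
YYYYYY
After op 4 paint(5,1,G):
YYYGKB
YYYYYB
YYYYYR
WYYYYY
YYYYYY
YGYYYY
YYYYYY
YYYYYY
After op 5 fill(7,4,R) [41 cells changed]:
RRRGKB
RRRRRB
RRRRRR
WRRRRR
RRRRRR
RGRRRR
RRRRRR
RRRRRR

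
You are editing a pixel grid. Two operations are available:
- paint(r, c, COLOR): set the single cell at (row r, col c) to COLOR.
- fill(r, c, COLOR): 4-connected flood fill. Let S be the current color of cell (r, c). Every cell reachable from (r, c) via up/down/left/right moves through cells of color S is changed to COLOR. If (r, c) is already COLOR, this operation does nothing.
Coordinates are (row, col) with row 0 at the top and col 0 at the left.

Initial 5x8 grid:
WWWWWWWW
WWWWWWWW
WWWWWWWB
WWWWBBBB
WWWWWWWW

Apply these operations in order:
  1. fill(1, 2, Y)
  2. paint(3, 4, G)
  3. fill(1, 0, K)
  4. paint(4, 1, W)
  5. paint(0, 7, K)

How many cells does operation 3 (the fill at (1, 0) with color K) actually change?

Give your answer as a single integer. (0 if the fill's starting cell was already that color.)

After op 1 fill(1,2,Y) [35 cells changed]:
YYYYYYYY
YYYYYYYY
YYYYYYYB
YYYYBBBB
YYYYYYYY
After op 2 paint(3,4,G):
YYYYYYYY
YYYYYYYY
YYYYYYYB
YYYYGBBB
YYYYYYYY
After op 3 fill(1,0,K) [35 cells changed]:
KKKKKKKK
KKKKKKKK
KKKKKKKB
KKKKGBBB
KKKKKKKK

Answer: 35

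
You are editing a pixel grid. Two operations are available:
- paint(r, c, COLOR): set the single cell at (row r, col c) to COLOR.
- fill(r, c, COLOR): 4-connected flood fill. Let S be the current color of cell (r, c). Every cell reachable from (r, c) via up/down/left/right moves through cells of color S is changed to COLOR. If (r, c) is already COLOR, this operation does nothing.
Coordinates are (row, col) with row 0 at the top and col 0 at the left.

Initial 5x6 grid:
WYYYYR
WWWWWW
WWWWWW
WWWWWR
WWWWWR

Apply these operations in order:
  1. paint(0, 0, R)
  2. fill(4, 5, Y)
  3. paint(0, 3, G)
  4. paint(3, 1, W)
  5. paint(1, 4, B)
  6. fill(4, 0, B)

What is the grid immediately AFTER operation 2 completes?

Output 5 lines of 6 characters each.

After op 1 paint(0,0,R):
RYYYYR
WWWWWW
WWWWWW
WWWWWR
WWWWWR
After op 2 fill(4,5,Y) [2 cells changed]:
RYYYYR
WWWWWW
WWWWWW
WWWWWY
WWWWWY

Answer: RYYYYR
WWWWWW
WWWWWW
WWWWWY
WWWWWY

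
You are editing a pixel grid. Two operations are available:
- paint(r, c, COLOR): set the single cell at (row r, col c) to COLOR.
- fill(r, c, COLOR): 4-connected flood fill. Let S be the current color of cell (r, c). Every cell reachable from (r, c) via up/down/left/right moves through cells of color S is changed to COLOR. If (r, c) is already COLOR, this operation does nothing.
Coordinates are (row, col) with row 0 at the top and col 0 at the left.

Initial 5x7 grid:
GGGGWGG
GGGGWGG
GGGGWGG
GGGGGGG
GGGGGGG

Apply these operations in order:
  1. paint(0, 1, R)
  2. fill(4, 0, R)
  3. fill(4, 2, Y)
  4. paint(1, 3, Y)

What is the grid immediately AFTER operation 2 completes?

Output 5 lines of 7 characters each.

After op 1 paint(0,1,R):
GRGGWGG
GGGGWGG
GGGGWGG
GGGGGGG
GGGGGGG
After op 2 fill(4,0,R) [31 cells changed]:
RRRRWRR
RRRRWRR
RRRRWRR
RRRRRRR
RRRRRRR

Answer: RRRRWRR
RRRRWRR
RRRRWRR
RRRRRRR
RRRRRRR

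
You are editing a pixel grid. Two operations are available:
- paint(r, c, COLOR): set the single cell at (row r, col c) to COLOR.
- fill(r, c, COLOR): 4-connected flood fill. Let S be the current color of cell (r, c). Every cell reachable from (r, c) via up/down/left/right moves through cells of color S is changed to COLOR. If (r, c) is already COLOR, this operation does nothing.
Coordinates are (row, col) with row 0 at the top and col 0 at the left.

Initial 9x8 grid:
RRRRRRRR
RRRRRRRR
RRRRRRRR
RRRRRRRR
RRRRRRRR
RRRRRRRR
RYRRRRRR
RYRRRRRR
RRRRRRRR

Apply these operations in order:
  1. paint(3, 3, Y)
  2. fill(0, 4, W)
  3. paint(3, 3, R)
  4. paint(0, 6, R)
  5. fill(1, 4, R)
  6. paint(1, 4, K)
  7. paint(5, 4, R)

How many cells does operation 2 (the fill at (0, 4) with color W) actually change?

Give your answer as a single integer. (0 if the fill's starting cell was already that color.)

After op 1 paint(3,3,Y):
RRRRRRRR
RRRRRRRR
RRRRRRRR
RRRYRRRR
RRRRRRRR
RRRRRRRR
RYRRRRRR
RYRRRRRR
RRRRRRRR
After op 2 fill(0,4,W) [69 cells changed]:
WWWWWWWW
WWWWWWWW
WWWWWWWW
WWWYWWWW
WWWWWWWW
WWWWWWWW
WYWWWWWW
WYWWWWWW
WWWWWWWW

Answer: 69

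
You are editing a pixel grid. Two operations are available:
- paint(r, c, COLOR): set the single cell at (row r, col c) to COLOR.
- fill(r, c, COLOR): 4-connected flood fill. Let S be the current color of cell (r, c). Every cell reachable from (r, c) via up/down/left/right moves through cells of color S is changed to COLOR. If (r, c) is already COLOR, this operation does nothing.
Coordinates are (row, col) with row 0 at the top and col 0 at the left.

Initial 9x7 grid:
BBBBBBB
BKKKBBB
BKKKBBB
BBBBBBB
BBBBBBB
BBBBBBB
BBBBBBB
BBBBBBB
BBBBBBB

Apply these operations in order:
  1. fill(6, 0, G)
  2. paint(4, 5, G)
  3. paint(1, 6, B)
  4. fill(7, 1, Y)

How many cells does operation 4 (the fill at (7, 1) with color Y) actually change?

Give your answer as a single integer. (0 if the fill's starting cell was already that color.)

Answer: 56

Derivation:
After op 1 fill(6,0,G) [57 cells changed]:
GGGGGGG
GKKKGGG
GKKKGGG
GGGGGGG
GGGGGGG
GGGGGGG
GGGGGGG
GGGGGGG
GGGGGGG
After op 2 paint(4,5,G):
GGGGGGG
GKKKGGG
GKKKGGG
GGGGGGG
GGGGGGG
GGGGGGG
GGGGGGG
GGGGGGG
GGGGGGG
After op 3 paint(1,6,B):
GGGGGGG
GKKKGGB
GKKKGGG
GGGGGGG
GGGGGGG
GGGGGGG
GGGGGGG
GGGGGGG
GGGGGGG
After op 4 fill(7,1,Y) [56 cells changed]:
YYYYYYY
YKKKYYB
YKKKYYY
YYYYYYY
YYYYYYY
YYYYYYY
YYYYYYY
YYYYYYY
YYYYYYY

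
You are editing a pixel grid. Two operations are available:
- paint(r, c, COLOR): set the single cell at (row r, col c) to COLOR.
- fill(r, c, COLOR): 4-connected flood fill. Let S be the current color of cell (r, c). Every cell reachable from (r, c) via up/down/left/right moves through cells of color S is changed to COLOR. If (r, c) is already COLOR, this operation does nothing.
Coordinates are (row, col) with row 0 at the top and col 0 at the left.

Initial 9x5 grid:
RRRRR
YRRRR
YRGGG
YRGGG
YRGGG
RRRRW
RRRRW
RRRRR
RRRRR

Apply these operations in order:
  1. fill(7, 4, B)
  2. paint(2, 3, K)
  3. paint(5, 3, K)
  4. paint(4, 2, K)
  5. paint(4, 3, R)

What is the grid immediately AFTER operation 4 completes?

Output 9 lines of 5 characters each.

Answer: BBBBB
YBBBB
YBGKG
YBGGG
YBKGG
BBBKW
BBBBW
BBBBB
BBBBB

Derivation:
After op 1 fill(7,4,B) [30 cells changed]:
BBBBB
YBBBB
YBGGG
YBGGG
YBGGG
BBBBW
BBBBW
BBBBB
BBBBB
After op 2 paint(2,3,K):
BBBBB
YBBBB
YBGKG
YBGGG
YBGGG
BBBBW
BBBBW
BBBBB
BBBBB
After op 3 paint(5,3,K):
BBBBB
YBBBB
YBGKG
YBGGG
YBGGG
BBBKW
BBBBW
BBBBB
BBBBB
After op 4 paint(4,2,K):
BBBBB
YBBBB
YBGKG
YBGGG
YBKGG
BBBKW
BBBBW
BBBBB
BBBBB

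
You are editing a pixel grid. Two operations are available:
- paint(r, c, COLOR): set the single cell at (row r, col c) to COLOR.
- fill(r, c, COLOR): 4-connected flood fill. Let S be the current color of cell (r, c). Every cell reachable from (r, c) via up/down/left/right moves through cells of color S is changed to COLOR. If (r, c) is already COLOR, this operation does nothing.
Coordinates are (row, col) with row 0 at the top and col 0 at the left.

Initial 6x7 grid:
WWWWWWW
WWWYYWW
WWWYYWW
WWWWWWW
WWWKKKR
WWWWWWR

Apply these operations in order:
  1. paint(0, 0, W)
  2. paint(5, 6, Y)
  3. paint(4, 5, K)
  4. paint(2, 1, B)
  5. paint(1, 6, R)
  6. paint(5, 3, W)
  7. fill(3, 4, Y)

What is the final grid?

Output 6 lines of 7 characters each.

After op 1 paint(0,0,W):
WWWWWWW
WWWYYWW
WWWYYWW
WWWWWWW
WWWKKKR
WWWWWWR
After op 2 paint(5,6,Y):
WWWWWWW
WWWYYWW
WWWYYWW
WWWWWWW
WWWKKKR
WWWWWWY
After op 3 paint(4,5,K):
WWWWWWW
WWWYYWW
WWWYYWW
WWWWWWW
WWWKKKR
WWWWWWY
After op 4 paint(2,1,B):
WWWWWWW
WWWYYWW
WBWYYWW
WWWWWWW
WWWKKKR
WWWWWWY
After op 5 paint(1,6,R):
WWWWWWW
WWWYYWR
WBWYYWW
WWWWWWW
WWWKKKR
WWWWWWY
After op 6 paint(5,3,W):
WWWWWWW
WWWYYWR
WBWYYWW
WWWWWWW
WWWKKKR
WWWWWWY
After op 7 fill(3,4,Y) [31 cells changed]:
YYYYYYY
YYYYYYR
YBYYYYY
YYYYYYY
YYYKKKR
YYYYYYY

Answer: YYYYYYY
YYYYYYR
YBYYYYY
YYYYYYY
YYYKKKR
YYYYYYY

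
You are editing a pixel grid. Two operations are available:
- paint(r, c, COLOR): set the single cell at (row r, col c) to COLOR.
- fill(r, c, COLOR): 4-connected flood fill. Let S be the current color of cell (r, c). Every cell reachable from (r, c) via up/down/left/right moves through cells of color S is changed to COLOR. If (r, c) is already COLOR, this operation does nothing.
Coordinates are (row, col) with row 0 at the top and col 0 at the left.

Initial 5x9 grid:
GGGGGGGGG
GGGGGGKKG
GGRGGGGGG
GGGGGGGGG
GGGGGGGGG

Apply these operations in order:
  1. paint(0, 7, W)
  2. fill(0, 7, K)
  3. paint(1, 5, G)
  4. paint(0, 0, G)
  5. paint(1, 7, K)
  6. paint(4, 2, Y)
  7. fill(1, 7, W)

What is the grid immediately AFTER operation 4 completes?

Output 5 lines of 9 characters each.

After op 1 paint(0,7,W):
GGGGGGGWG
GGGGGGKKG
GGRGGGGGG
GGGGGGGGG
GGGGGGGGG
After op 2 fill(0,7,K) [1 cells changed]:
GGGGGGGKG
GGGGGGKKG
GGRGGGGGG
GGGGGGGGG
GGGGGGGGG
After op 3 paint(1,5,G):
GGGGGGGKG
GGGGGGKKG
GGRGGGGGG
GGGGGGGGG
GGGGGGGGG
After op 4 paint(0,0,G):
GGGGGGGKG
GGGGGGKKG
GGRGGGGGG
GGGGGGGGG
GGGGGGGGG

Answer: GGGGGGGKG
GGGGGGKKG
GGRGGGGGG
GGGGGGGGG
GGGGGGGGG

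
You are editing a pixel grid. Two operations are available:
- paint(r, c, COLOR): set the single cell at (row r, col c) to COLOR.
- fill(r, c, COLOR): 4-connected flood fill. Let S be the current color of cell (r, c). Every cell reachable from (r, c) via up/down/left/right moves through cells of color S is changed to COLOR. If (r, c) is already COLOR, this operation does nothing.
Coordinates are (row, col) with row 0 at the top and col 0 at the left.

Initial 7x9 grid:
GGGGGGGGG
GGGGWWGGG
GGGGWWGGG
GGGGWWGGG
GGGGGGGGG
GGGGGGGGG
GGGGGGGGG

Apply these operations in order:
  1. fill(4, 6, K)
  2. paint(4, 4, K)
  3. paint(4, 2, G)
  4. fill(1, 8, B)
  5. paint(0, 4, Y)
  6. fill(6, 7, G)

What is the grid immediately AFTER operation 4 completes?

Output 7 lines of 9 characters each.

Answer: BBBBBBBBB
BBBBWWBBB
BBBBWWBBB
BBBBWWBBB
BBGBBBBBB
BBBBBBBBB
BBBBBBBBB

Derivation:
After op 1 fill(4,6,K) [57 cells changed]:
KKKKKKKKK
KKKKWWKKK
KKKKWWKKK
KKKKWWKKK
KKKKKKKKK
KKKKKKKKK
KKKKKKKKK
After op 2 paint(4,4,K):
KKKKKKKKK
KKKKWWKKK
KKKKWWKKK
KKKKWWKKK
KKKKKKKKK
KKKKKKKKK
KKKKKKKKK
After op 3 paint(4,2,G):
KKKKKKKKK
KKKKWWKKK
KKKKWWKKK
KKKKWWKKK
KKGKKKKKK
KKKKKKKKK
KKKKKKKKK
After op 4 fill(1,8,B) [56 cells changed]:
BBBBBBBBB
BBBBWWBBB
BBBBWWBBB
BBBBWWBBB
BBGBBBBBB
BBBBBBBBB
BBBBBBBBB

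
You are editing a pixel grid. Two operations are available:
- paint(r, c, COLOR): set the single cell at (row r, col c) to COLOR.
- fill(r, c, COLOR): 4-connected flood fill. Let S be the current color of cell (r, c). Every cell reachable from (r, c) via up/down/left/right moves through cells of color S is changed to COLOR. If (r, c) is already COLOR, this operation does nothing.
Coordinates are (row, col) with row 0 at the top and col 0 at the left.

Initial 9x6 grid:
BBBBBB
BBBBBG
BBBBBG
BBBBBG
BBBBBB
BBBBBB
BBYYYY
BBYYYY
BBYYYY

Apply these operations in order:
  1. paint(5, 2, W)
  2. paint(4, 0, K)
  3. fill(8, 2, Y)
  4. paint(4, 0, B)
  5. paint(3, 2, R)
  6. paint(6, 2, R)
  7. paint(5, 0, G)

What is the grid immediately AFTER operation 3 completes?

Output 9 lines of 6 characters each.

After op 1 paint(5,2,W):
BBBBBB
BBBBBG
BBBBBG
BBBBBG
BBBBBB
BBWBBB
BBYYYY
BBYYYY
BBYYYY
After op 2 paint(4,0,K):
BBBBBB
BBBBBG
BBBBBG
BBBBBG
KBBBBB
BBWBBB
BBYYYY
BBYYYY
BBYYYY
After op 3 fill(8,2,Y) [0 cells changed]:
BBBBBB
BBBBBG
BBBBBG
BBBBBG
KBBBBB
BBWBBB
BBYYYY
BBYYYY
BBYYYY

Answer: BBBBBB
BBBBBG
BBBBBG
BBBBBG
KBBBBB
BBWBBB
BBYYYY
BBYYYY
BBYYYY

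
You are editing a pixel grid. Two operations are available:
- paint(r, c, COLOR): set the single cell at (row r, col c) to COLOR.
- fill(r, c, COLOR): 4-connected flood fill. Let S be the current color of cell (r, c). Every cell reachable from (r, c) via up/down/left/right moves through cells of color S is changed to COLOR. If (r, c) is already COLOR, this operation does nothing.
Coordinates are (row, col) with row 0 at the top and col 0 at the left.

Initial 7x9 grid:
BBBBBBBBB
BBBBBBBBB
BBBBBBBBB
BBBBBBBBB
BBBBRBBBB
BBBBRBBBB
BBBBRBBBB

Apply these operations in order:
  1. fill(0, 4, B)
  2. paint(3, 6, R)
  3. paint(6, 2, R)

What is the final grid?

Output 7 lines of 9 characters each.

After op 1 fill(0,4,B) [0 cells changed]:
BBBBBBBBB
BBBBBBBBB
BBBBBBBBB
BBBBBBBBB
BBBBRBBBB
BBBBRBBBB
BBBBRBBBB
After op 2 paint(3,6,R):
BBBBBBBBB
BBBBBBBBB
BBBBBBBBB
BBBBBBRBB
BBBBRBBBB
BBBBRBBBB
BBBBRBBBB
After op 3 paint(6,2,R):
BBBBBBBBB
BBBBBBBBB
BBBBBBBBB
BBBBBBRBB
BBBBRBBBB
BBBBRBBBB
BBRBRBBBB

Answer: BBBBBBBBB
BBBBBBBBB
BBBBBBBBB
BBBBBBRBB
BBBBRBBBB
BBBBRBBBB
BBRBRBBBB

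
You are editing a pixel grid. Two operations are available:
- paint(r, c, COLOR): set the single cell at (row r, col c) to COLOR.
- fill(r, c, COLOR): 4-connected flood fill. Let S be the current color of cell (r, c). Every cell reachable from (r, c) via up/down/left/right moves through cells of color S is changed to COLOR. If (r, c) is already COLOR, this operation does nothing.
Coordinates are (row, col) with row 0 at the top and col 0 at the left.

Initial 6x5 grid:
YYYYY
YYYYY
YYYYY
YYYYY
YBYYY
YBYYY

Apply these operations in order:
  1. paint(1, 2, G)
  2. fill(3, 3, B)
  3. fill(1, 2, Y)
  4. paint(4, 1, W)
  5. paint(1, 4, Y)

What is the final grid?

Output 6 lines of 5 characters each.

After op 1 paint(1,2,G):
YYYYY
YYGYY
YYYYY
YYYYY
YBYYY
YBYYY
After op 2 fill(3,3,B) [27 cells changed]:
BBBBB
BBGBB
BBBBB
BBBBB
BBBBB
BBBBB
After op 3 fill(1,2,Y) [1 cells changed]:
BBBBB
BBYBB
BBBBB
BBBBB
BBBBB
BBBBB
After op 4 paint(4,1,W):
BBBBB
BBYBB
BBBBB
BBBBB
BWBBB
BBBBB
After op 5 paint(1,4,Y):
BBBBB
BBYBY
BBBBB
BBBBB
BWBBB
BBBBB

Answer: BBBBB
BBYBY
BBBBB
BBBBB
BWBBB
BBBBB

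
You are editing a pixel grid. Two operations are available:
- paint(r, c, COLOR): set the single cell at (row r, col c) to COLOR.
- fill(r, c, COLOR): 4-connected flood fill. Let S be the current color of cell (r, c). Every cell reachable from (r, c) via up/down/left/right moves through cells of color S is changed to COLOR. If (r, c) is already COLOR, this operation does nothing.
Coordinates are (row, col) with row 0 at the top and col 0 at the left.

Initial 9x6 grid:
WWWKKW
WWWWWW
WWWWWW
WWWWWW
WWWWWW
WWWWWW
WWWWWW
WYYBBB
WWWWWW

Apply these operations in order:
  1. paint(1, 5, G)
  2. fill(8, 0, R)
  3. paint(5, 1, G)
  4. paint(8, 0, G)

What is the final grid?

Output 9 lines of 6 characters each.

After op 1 paint(1,5,G):
WWWKKW
WWWWWG
WWWWWW
WWWWWW
WWWWWW
WWWWWW
WWWWWW
WYYBBB
WWWWWW
After op 2 fill(8,0,R) [45 cells changed]:
RRRKKW
RRRRRG
RRRRRR
RRRRRR
RRRRRR
RRRRRR
RRRRRR
RYYBBB
RRRRRR
After op 3 paint(5,1,G):
RRRKKW
RRRRRG
RRRRRR
RRRRRR
RRRRRR
RGRRRR
RRRRRR
RYYBBB
RRRRRR
After op 4 paint(8,0,G):
RRRKKW
RRRRRG
RRRRRR
RRRRRR
RRRRRR
RGRRRR
RRRRRR
RYYBBB
GRRRRR

Answer: RRRKKW
RRRRRG
RRRRRR
RRRRRR
RRRRRR
RGRRRR
RRRRRR
RYYBBB
GRRRRR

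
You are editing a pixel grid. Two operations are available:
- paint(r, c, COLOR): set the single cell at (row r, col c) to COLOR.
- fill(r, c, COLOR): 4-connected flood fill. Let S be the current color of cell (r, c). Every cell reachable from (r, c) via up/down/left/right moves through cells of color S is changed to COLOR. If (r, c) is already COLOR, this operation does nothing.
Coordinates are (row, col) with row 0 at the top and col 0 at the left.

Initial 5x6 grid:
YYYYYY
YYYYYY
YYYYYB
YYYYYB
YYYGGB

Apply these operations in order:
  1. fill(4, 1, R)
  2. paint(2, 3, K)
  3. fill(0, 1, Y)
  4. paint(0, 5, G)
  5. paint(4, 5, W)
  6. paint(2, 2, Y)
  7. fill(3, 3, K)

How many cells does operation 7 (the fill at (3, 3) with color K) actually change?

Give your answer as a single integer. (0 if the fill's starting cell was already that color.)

After op 1 fill(4,1,R) [25 cells changed]:
RRRRRR
RRRRRR
RRRRRB
RRRRRB
RRRGGB
After op 2 paint(2,3,K):
RRRRRR
RRRRRR
RRRKRB
RRRRRB
RRRGGB
After op 3 fill(0,1,Y) [24 cells changed]:
YYYYYY
YYYYYY
YYYKYB
YYYYYB
YYYGGB
After op 4 paint(0,5,G):
YYYYYG
YYYYYY
YYYKYB
YYYYYB
YYYGGB
After op 5 paint(4,5,W):
YYYYYG
YYYYYY
YYYKYB
YYYYYB
YYYGGW
After op 6 paint(2,2,Y):
YYYYYG
YYYYYY
YYYKYB
YYYYYB
YYYGGW
After op 7 fill(3,3,K) [23 cells changed]:
KKKKKG
KKKKKK
KKKKKB
KKKKKB
KKKGGW

Answer: 23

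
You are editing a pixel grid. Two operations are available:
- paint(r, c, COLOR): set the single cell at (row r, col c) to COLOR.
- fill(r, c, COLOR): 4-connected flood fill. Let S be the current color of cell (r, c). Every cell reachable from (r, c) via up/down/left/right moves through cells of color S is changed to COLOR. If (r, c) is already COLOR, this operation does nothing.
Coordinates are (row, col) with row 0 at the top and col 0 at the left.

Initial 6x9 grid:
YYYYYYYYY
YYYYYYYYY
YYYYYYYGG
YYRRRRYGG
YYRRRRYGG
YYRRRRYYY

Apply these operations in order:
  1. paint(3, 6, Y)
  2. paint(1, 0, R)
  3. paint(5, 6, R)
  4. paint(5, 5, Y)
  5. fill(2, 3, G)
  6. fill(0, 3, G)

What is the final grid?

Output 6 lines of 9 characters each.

After op 1 paint(3,6,Y):
YYYYYYYYY
YYYYYYYYY
YYYYYYYGG
YYRRRRYGG
YYRRRRYGG
YYRRRRYYY
After op 2 paint(1,0,R):
YYYYYYYYY
RYYYYYYYY
YYYYYYYGG
YYRRRRYGG
YYRRRRYGG
YYRRRRYYY
After op 3 paint(5,6,R):
YYYYYYYYY
RYYYYYYYY
YYYYYYYGG
YYRRRRYGG
YYRRRRYGG
YYRRRRRYY
After op 4 paint(5,5,Y):
YYYYYYYYY
RYYYYYYYY
YYYYYYYGG
YYRRRRYGG
YYRRRRYGG
YYRRRYRYY
After op 5 fill(2,3,G) [32 cells changed]:
GGGGGGGGG
RGGGGGGGG
GGGGGGGGG
GGRRRRGGG
GGRRRRGGG
GGRRRYRYY
After op 6 fill(0,3,G) [0 cells changed]:
GGGGGGGGG
RGGGGGGGG
GGGGGGGGG
GGRRRRGGG
GGRRRRGGG
GGRRRYRYY

Answer: GGGGGGGGG
RGGGGGGGG
GGGGGGGGG
GGRRRRGGG
GGRRRRGGG
GGRRRYRYY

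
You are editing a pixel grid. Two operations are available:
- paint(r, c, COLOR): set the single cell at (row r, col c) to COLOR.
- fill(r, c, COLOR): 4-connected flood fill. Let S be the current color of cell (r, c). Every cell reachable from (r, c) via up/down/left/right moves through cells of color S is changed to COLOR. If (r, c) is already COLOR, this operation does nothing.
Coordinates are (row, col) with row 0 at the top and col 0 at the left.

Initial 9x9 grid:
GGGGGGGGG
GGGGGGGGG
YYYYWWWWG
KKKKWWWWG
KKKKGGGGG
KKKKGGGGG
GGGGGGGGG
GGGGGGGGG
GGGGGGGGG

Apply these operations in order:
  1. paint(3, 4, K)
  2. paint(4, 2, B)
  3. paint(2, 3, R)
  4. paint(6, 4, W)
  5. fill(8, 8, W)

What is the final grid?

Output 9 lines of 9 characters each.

Answer: WWWWWWWWW
WWWWWWWWW
YYYRWWWWW
KKKKKWWWW
KKBKWWWWW
KKKKWWWWW
WWWWWWWWW
WWWWWWWWW
WWWWWWWWW

Derivation:
After op 1 paint(3,4,K):
GGGGGGGGG
GGGGGGGGG
YYYYWWWWG
KKKKKWWWG
KKKKGGGGG
KKKKGGGGG
GGGGGGGGG
GGGGGGGGG
GGGGGGGGG
After op 2 paint(4,2,B):
GGGGGGGGG
GGGGGGGGG
YYYYWWWWG
KKKKKWWWG
KKBKGGGGG
KKKKGGGGG
GGGGGGGGG
GGGGGGGGG
GGGGGGGGG
After op 3 paint(2,3,R):
GGGGGGGGG
GGGGGGGGG
YYYRWWWWG
KKKKKWWWG
KKBKGGGGG
KKKKGGGGG
GGGGGGGGG
GGGGGGGGG
GGGGGGGGG
After op 4 paint(6,4,W):
GGGGGGGGG
GGGGGGGGG
YYYRWWWWG
KKKKKWWWG
KKBKGGGGG
KKKKGGGGG
GGGGWGGGG
GGGGGGGGG
GGGGGGGGG
After op 5 fill(8,8,W) [56 cells changed]:
WWWWWWWWW
WWWWWWWWW
YYYRWWWWW
KKKKKWWWW
KKBKWWWWW
KKKKWWWWW
WWWWWWWWW
WWWWWWWWW
WWWWWWWWW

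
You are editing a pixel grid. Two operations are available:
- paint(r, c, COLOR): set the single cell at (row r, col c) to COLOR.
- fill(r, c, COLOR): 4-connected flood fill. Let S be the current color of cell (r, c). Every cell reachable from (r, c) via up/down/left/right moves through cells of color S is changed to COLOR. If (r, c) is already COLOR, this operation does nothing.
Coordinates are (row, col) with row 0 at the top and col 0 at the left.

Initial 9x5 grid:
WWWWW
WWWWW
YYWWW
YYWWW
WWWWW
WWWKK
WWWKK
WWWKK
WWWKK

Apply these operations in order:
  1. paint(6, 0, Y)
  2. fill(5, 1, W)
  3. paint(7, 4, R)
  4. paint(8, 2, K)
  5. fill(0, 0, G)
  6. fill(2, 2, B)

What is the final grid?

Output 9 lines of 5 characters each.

Answer: BBBBB
BBBBB
YYBBB
YYBBB
BBBBB
BBBKK
YBBKK
BBBKR
BBKKK

Derivation:
After op 1 paint(6,0,Y):
WWWWW
WWWWW
YYWWW
YYWWW
WWWWW
WWWKK
YWWKK
WWWKK
WWWKK
After op 2 fill(5,1,W) [0 cells changed]:
WWWWW
WWWWW
YYWWW
YYWWW
WWWWW
WWWKK
YWWKK
WWWKK
WWWKK
After op 3 paint(7,4,R):
WWWWW
WWWWW
YYWWW
YYWWW
WWWWW
WWWKK
YWWKK
WWWKR
WWWKK
After op 4 paint(8,2,K):
WWWWW
WWWWW
YYWWW
YYWWW
WWWWW
WWWKK
YWWKK
WWWKR
WWKKK
After op 5 fill(0,0,G) [31 cells changed]:
GGGGG
GGGGG
YYGGG
YYGGG
GGGGG
GGGKK
YGGKK
GGGKR
GGKKK
After op 6 fill(2,2,B) [31 cells changed]:
BBBBB
BBBBB
YYBBB
YYBBB
BBBBB
BBBKK
YBBKK
BBBKR
BBKKK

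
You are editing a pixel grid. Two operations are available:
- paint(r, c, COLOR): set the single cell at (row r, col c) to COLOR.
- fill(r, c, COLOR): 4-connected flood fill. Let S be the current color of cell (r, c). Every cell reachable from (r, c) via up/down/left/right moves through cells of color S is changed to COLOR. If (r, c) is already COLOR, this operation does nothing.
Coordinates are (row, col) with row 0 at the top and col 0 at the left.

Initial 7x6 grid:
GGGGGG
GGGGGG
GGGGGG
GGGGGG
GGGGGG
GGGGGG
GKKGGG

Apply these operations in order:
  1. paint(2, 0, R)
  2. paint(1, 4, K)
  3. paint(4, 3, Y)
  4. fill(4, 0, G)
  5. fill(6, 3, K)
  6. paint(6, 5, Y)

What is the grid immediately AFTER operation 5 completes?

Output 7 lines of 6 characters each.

After op 1 paint(2,0,R):
GGGGGG
GGGGGG
RGGGGG
GGGGGG
GGGGGG
GGGGGG
GKKGGG
After op 2 paint(1,4,K):
GGGGGG
GGGGKG
RGGGGG
GGGGGG
GGGGGG
GGGGGG
GKKGGG
After op 3 paint(4,3,Y):
GGGGGG
GGGGKG
RGGGGG
GGGGGG
GGGYGG
GGGGGG
GKKGGG
After op 4 fill(4,0,G) [0 cells changed]:
GGGGGG
GGGGKG
RGGGGG
GGGGGG
GGGYGG
GGGGGG
GKKGGG
After op 5 fill(6,3,K) [37 cells changed]:
KKKKKK
KKKKKK
RKKKKK
KKKKKK
KKKYKK
KKKKKK
KKKKKK

Answer: KKKKKK
KKKKKK
RKKKKK
KKKKKK
KKKYKK
KKKKKK
KKKKKK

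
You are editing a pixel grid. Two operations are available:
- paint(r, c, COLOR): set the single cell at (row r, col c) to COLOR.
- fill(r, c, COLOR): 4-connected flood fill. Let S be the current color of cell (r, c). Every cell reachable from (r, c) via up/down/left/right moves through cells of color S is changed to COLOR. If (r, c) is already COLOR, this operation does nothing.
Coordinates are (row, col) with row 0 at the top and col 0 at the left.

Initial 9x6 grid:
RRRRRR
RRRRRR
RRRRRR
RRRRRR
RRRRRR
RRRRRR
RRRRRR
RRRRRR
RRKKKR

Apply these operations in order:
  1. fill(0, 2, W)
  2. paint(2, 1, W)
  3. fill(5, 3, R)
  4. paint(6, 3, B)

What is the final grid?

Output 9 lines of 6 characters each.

Answer: RRRRRR
RRRRRR
RRRRRR
RRRRRR
RRRRRR
RRRRRR
RRRBRR
RRRRRR
RRKKKR

Derivation:
After op 1 fill(0,2,W) [51 cells changed]:
WWWWWW
WWWWWW
WWWWWW
WWWWWW
WWWWWW
WWWWWW
WWWWWW
WWWWWW
WWKKKW
After op 2 paint(2,1,W):
WWWWWW
WWWWWW
WWWWWW
WWWWWW
WWWWWW
WWWWWW
WWWWWW
WWWWWW
WWKKKW
After op 3 fill(5,3,R) [51 cells changed]:
RRRRRR
RRRRRR
RRRRRR
RRRRRR
RRRRRR
RRRRRR
RRRRRR
RRRRRR
RRKKKR
After op 4 paint(6,3,B):
RRRRRR
RRRRRR
RRRRRR
RRRRRR
RRRRRR
RRRRRR
RRRBRR
RRRRRR
RRKKKR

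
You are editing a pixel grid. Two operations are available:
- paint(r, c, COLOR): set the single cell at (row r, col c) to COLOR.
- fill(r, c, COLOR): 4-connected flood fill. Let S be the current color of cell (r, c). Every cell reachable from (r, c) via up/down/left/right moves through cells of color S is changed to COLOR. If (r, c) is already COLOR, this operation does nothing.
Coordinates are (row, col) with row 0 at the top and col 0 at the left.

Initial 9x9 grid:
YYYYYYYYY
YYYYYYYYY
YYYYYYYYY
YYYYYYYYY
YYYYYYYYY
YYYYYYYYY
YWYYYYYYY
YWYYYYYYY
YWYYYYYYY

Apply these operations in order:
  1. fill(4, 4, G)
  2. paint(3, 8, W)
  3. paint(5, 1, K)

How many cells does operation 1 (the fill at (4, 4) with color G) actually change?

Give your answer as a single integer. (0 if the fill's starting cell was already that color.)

After op 1 fill(4,4,G) [78 cells changed]:
GGGGGGGGG
GGGGGGGGG
GGGGGGGGG
GGGGGGGGG
GGGGGGGGG
GGGGGGGGG
GWGGGGGGG
GWGGGGGGG
GWGGGGGGG

Answer: 78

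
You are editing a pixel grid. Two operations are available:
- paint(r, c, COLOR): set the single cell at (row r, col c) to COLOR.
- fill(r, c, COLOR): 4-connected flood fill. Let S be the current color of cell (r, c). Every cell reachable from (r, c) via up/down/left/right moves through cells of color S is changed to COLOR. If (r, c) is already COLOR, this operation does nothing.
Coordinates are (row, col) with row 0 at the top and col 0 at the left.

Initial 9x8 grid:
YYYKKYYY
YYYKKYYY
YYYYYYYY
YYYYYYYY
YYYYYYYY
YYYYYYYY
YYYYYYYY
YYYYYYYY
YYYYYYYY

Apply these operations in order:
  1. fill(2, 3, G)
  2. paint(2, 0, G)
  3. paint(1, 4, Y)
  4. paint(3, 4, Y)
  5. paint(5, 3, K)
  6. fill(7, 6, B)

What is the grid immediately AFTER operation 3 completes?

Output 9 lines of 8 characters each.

After op 1 fill(2,3,G) [68 cells changed]:
GGGKKGGG
GGGKKGGG
GGGGGGGG
GGGGGGGG
GGGGGGGG
GGGGGGGG
GGGGGGGG
GGGGGGGG
GGGGGGGG
After op 2 paint(2,0,G):
GGGKKGGG
GGGKKGGG
GGGGGGGG
GGGGGGGG
GGGGGGGG
GGGGGGGG
GGGGGGGG
GGGGGGGG
GGGGGGGG
After op 3 paint(1,4,Y):
GGGKKGGG
GGGKYGGG
GGGGGGGG
GGGGGGGG
GGGGGGGG
GGGGGGGG
GGGGGGGG
GGGGGGGG
GGGGGGGG

Answer: GGGKKGGG
GGGKYGGG
GGGGGGGG
GGGGGGGG
GGGGGGGG
GGGGGGGG
GGGGGGGG
GGGGGGGG
GGGGGGGG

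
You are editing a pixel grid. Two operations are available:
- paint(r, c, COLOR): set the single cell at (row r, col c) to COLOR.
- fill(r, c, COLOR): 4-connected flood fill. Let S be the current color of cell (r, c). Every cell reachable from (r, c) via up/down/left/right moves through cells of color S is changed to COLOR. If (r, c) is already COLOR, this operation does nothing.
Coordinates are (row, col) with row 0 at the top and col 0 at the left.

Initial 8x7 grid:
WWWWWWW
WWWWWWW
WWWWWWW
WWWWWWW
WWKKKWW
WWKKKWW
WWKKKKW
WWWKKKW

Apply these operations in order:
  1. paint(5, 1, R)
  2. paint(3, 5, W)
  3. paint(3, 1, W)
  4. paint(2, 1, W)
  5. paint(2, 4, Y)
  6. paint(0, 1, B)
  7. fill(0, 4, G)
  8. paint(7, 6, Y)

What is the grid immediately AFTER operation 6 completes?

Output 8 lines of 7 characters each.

After op 1 paint(5,1,R):
WWWWWWW
WWWWWWW
WWWWWWW
WWWWWWW
WWKKKWW
WRKKKWW
WWKKKKW
WWWKKKW
After op 2 paint(3,5,W):
WWWWWWW
WWWWWWW
WWWWWWW
WWWWWWW
WWKKKWW
WRKKKWW
WWKKKKW
WWWKKKW
After op 3 paint(3,1,W):
WWWWWWW
WWWWWWW
WWWWWWW
WWWWWWW
WWKKKWW
WRKKKWW
WWKKKKW
WWWKKKW
After op 4 paint(2,1,W):
WWWWWWW
WWWWWWW
WWWWWWW
WWWWWWW
WWKKKWW
WRKKKWW
WWKKKKW
WWWKKKW
After op 5 paint(2,4,Y):
WWWWWWW
WWWWWWW
WWWWYWW
WWWWWWW
WWKKKWW
WRKKKWW
WWKKKKW
WWWKKKW
After op 6 paint(0,1,B):
WBWWWWW
WWWWWWW
WWWWYWW
WWWWWWW
WWKKKWW
WRKKKWW
WWKKKKW
WWWKKKW

Answer: WBWWWWW
WWWWWWW
WWWWYWW
WWWWWWW
WWKKKWW
WRKKKWW
WWKKKKW
WWWKKKW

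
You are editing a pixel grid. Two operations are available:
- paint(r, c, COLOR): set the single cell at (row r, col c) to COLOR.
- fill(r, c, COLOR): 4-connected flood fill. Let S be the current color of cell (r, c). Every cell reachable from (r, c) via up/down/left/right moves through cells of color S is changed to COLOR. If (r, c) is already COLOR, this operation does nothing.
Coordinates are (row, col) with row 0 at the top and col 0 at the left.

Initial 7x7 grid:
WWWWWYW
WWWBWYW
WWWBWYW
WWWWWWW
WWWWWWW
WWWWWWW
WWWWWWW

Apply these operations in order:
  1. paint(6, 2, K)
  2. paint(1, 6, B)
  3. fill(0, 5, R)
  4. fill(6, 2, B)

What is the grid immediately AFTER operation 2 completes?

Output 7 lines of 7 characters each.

Answer: WWWWWYW
WWWBWYB
WWWBWYW
WWWWWWW
WWWWWWW
WWWWWWW
WWKWWWW

Derivation:
After op 1 paint(6,2,K):
WWWWWYW
WWWBWYW
WWWBWYW
WWWWWWW
WWWWWWW
WWWWWWW
WWKWWWW
After op 2 paint(1,6,B):
WWWWWYW
WWWBWYB
WWWBWYW
WWWWWWW
WWWWWWW
WWWWWWW
WWKWWWW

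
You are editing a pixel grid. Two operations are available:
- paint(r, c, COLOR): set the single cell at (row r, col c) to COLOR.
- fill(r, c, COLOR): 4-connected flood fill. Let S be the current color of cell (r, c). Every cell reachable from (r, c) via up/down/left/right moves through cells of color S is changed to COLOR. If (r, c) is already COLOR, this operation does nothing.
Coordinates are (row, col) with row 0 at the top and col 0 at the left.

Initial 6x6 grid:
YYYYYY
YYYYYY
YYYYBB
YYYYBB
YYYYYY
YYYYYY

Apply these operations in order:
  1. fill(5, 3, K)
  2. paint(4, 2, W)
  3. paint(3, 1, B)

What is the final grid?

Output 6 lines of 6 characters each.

After op 1 fill(5,3,K) [32 cells changed]:
KKKKKK
KKKKKK
KKKKBB
KKKKBB
KKKKKK
KKKKKK
After op 2 paint(4,2,W):
KKKKKK
KKKKKK
KKKKBB
KKKKBB
KKWKKK
KKKKKK
After op 3 paint(3,1,B):
KKKKKK
KKKKKK
KKKKBB
KBKKBB
KKWKKK
KKKKKK

Answer: KKKKKK
KKKKKK
KKKKBB
KBKKBB
KKWKKK
KKKKKK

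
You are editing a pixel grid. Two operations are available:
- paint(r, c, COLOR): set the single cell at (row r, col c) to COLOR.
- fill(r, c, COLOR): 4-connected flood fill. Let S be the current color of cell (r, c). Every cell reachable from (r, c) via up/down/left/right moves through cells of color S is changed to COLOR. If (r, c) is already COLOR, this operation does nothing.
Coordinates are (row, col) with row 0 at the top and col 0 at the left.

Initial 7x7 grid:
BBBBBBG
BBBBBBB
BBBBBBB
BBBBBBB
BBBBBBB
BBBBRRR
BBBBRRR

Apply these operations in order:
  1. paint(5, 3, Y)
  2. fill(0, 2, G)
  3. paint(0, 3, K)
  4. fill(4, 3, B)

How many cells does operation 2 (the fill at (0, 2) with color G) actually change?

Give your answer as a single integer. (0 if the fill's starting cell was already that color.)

Answer: 41

Derivation:
After op 1 paint(5,3,Y):
BBBBBBG
BBBBBBB
BBBBBBB
BBBBBBB
BBBBBBB
BBBYRRR
BBBBRRR
After op 2 fill(0,2,G) [41 cells changed]:
GGGGGGG
GGGGGGG
GGGGGGG
GGGGGGG
GGGGGGG
GGGYRRR
GGGGRRR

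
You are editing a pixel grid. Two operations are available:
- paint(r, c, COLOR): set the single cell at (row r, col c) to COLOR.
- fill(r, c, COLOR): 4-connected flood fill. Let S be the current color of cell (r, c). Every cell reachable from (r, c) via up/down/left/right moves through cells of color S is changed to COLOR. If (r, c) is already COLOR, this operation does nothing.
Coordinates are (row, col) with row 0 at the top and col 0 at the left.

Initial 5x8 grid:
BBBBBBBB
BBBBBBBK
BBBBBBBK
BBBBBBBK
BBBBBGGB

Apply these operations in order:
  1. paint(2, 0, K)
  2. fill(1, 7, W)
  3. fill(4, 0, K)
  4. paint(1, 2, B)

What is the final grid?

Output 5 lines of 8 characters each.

After op 1 paint(2,0,K):
BBBBBBBB
BBBBBBBK
KBBBBBBK
BBBBBBBK
BBBBBGGB
After op 2 fill(1,7,W) [3 cells changed]:
BBBBBBBB
BBBBBBBW
KBBBBBBW
BBBBBBBW
BBBBBGGB
After op 3 fill(4,0,K) [33 cells changed]:
KKKKKKKK
KKKKKKKW
KKKKKKKW
KKKKKKKW
KKKKKGGB
After op 4 paint(1,2,B):
KKKKKKKK
KKBKKKKW
KKKKKKKW
KKKKKKKW
KKKKKGGB

Answer: KKKKKKKK
KKBKKKKW
KKKKKKKW
KKKKKKKW
KKKKKGGB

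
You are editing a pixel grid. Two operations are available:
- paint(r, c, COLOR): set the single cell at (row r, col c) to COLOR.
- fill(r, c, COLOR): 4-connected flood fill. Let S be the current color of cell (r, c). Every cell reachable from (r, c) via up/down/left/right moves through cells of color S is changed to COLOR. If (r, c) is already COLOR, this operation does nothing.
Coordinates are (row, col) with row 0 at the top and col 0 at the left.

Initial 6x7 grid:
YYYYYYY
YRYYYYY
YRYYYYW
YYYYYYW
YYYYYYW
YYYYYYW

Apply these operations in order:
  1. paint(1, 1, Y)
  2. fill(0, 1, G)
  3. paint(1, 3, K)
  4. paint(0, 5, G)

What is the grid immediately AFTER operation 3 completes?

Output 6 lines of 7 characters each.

After op 1 paint(1,1,Y):
YYYYYYY
YYYYYYY
YRYYYYW
YYYYYYW
YYYYYYW
YYYYYYW
After op 2 fill(0,1,G) [37 cells changed]:
GGGGGGG
GGGGGGG
GRGGGGW
GGGGGGW
GGGGGGW
GGGGGGW
After op 3 paint(1,3,K):
GGGGGGG
GGGKGGG
GRGGGGW
GGGGGGW
GGGGGGW
GGGGGGW

Answer: GGGGGGG
GGGKGGG
GRGGGGW
GGGGGGW
GGGGGGW
GGGGGGW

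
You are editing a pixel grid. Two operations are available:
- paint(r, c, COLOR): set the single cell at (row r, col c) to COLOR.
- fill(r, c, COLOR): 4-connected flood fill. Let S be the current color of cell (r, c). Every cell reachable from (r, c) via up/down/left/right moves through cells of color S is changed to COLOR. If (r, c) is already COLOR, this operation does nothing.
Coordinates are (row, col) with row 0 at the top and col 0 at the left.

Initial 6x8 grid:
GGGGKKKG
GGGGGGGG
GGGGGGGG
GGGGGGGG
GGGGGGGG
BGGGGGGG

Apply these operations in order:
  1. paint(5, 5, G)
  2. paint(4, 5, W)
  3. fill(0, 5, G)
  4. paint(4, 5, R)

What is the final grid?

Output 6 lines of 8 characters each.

After op 1 paint(5,5,G):
GGGGKKKG
GGGGGGGG
GGGGGGGG
GGGGGGGG
GGGGGGGG
BGGGGGGG
After op 2 paint(4,5,W):
GGGGKKKG
GGGGGGGG
GGGGGGGG
GGGGGGGG
GGGGGWGG
BGGGGGGG
After op 3 fill(0,5,G) [3 cells changed]:
GGGGGGGG
GGGGGGGG
GGGGGGGG
GGGGGGGG
GGGGGWGG
BGGGGGGG
After op 4 paint(4,5,R):
GGGGGGGG
GGGGGGGG
GGGGGGGG
GGGGGGGG
GGGGGRGG
BGGGGGGG

Answer: GGGGGGGG
GGGGGGGG
GGGGGGGG
GGGGGGGG
GGGGGRGG
BGGGGGGG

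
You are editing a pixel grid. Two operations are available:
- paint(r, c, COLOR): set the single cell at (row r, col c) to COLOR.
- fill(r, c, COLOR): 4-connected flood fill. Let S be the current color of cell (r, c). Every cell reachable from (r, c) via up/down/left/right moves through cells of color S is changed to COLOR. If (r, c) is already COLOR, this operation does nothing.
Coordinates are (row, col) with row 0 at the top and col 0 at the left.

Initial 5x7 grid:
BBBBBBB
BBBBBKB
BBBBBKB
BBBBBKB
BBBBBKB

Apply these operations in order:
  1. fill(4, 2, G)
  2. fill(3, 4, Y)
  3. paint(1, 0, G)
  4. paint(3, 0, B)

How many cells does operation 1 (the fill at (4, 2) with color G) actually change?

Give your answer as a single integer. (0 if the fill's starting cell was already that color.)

Answer: 31

Derivation:
After op 1 fill(4,2,G) [31 cells changed]:
GGGGGGG
GGGGGKG
GGGGGKG
GGGGGKG
GGGGGKG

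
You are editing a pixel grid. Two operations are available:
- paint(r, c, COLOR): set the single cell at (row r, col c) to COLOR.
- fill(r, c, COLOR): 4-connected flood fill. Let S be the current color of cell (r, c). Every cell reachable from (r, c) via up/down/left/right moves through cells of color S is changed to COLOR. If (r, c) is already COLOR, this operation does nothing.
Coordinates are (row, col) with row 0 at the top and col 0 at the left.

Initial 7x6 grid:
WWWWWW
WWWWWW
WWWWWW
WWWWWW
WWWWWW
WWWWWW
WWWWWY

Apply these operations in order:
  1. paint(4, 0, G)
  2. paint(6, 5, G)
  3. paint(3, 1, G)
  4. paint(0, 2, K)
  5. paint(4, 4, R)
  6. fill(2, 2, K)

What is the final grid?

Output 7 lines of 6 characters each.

After op 1 paint(4,0,G):
WWWWWW
WWWWWW
WWWWWW
WWWWWW
GWWWWW
WWWWWW
WWWWWY
After op 2 paint(6,5,G):
WWWWWW
WWWWWW
WWWWWW
WWWWWW
GWWWWW
WWWWWW
WWWWWG
After op 3 paint(3,1,G):
WWWWWW
WWWWWW
WWWWWW
WGWWWW
GWWWWW
WWWWWW
WWWWWG
After op 4 paint(0,2,K):
WWKWWW
WWWWWW
WWWWWW
WGWWWW
GWWWWW
WWWWWW
WWWWWG
After op 5 paint(4,4,R):
WWKWWW
WWWWWW
WWWWWW
WGWWWW
GWWWRW
WWWWWW
WWWWWG
After op 6 fill(2,2,K) [37 cells changed]:
KKKKKK
KKKKKK
KKKKKK
KGKKKK
GKKKRK
KKKKKK
KKKKKG

Answer: KKKKKK
KKKKKK
KKKKKK
KGKKKK
GKKKRK
KKKKKK
KKKKKG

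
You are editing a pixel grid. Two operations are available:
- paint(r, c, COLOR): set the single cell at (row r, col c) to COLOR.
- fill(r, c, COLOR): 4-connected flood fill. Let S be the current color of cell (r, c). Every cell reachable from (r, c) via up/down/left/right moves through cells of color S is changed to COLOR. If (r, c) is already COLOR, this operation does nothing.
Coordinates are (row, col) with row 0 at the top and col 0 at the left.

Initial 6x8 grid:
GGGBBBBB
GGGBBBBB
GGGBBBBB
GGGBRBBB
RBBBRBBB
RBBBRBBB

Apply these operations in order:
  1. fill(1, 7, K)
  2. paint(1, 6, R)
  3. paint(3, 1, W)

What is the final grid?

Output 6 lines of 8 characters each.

After op 1 fill(1,7,K) [31 cells changed]:
GGGKKKKK
GGGKKKKK
GGGKKKKK
GGGKRKKK
RKKKRKKK
RKKKRKKK
After op 2 paint(1,6,R):
GGGKKKKK
GGGKKKRK
GGGKKKKK
GGGKRKKK
RKKKRKKK
RKKKRKKK
After op 3 paint(3,1,W):
GGGKKKKK
GGGKKKRK
GGGKKKKK
GWGKRKKK
RKKKRKKK
RKKKRKKK

Answer: GGGKKKKK
GGGKKKRK
GGGKKKKK
GWGKRKKK
RKKKRKKK
RKKKRKKK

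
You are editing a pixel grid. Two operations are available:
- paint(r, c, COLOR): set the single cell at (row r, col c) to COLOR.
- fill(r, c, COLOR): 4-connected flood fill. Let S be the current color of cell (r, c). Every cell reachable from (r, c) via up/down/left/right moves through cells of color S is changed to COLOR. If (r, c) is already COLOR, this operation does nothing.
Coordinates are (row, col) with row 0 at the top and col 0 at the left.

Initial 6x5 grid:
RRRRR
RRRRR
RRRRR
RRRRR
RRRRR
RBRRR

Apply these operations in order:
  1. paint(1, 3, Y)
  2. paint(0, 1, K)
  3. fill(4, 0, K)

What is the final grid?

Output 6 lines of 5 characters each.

After op 1 paint(1,3,Y):
RRRRR
RRRYR
RRRRR
RRRRR
RRRRR
RBRRR
After op 2 paint(0,1,K):
RKRRR
RRRYR
RRRRR
RRRRR
RRRRR
RBRRR
After op 3 fill(4,0,K) [27 cells changed]:
KKKKK
KKKYK
KKKKK
KKKKK
KKKKK
KBKKK

Answer: KKKKK
KKKYK
KKKKK
KKKKK
KKKKK
KBKKK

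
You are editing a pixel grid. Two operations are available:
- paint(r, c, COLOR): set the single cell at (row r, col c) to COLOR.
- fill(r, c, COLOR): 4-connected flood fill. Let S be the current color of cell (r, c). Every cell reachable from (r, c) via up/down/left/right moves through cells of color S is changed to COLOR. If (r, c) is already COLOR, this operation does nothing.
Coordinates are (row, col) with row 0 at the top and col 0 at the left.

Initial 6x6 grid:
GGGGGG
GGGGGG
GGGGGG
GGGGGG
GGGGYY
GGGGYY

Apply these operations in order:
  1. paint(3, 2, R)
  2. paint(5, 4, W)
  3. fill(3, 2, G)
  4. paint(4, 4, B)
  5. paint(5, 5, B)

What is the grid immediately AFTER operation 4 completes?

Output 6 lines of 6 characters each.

After op 1 paint(3,2,R):
GGGGGG
GGGGGG
GGGGGG
GGRGGG
GGGGYY
GGGGYY
After op 2 paint(5,4,W):
GGGGGG
GGGGGG
GGGGGG
GGRGGG
GGGGYY
GGGGWY
After op 3 fill(3,2,G) [1 cells changed]:
GGGGGG
GGGGGG
GGGGGG
GGGGGG
GGGGYY
GGGGWY
After op 4 paint(4,4,B):
GGGGGG
GGGGGG
GGGGGG
GGGGGG
GGGGBY
GGGGWY

Answer: GGGGGG
GGGGGG
GGGGGG
GGGGGG
GGGGBY
GGGGWY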